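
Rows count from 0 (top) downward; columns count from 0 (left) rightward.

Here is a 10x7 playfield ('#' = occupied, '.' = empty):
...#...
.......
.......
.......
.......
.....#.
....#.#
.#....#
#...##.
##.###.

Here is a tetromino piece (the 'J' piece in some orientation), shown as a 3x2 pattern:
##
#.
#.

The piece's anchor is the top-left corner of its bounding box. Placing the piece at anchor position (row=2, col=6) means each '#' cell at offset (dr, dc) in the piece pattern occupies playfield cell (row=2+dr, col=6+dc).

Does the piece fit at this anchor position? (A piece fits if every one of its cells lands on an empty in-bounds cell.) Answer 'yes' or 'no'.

Check each piece cell at anchor (2, 6):
  offset (0,0) -> (2,6): empty -> OK
  offset (0,1) -> (2,7): out of bounds -> FAIL
  offset (1,0) -> (3,6): empty -> OK
  offset (2,0) -> (4,6): empty -> OK
All cells valid: no

Answer: no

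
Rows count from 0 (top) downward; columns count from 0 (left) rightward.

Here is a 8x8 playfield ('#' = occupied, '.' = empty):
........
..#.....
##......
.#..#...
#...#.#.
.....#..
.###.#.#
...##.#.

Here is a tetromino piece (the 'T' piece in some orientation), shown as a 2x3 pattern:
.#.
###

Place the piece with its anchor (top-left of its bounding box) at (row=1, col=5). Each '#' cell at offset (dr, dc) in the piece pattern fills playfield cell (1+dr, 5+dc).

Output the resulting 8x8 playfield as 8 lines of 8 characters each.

Fill (1+0,5+1) = (1,6)
Fill (1+1,5+0) = (2,5)
Fill (1+1,5+1) = (2,6)
Fill (1+1,5+2) = (2,7)

Answer: ........
..#...#.
##...###
.#..#...
#...#.#.
.....#..
.###.#.#
...##.#.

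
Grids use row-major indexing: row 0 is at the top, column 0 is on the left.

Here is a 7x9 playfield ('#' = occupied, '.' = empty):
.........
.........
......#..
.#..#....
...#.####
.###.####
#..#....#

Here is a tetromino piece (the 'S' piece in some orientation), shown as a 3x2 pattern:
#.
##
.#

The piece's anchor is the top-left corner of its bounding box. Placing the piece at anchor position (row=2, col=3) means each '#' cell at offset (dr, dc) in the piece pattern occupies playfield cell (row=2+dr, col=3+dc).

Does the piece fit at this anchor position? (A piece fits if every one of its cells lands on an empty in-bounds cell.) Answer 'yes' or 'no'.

Answer: no

Derivation:
Check each piece cell at anchor (2, 3):
  offset (0,0) -> (2,3): empty -> OK
  offset (1,0) -> (3,3): empty -> OK
  offset (1,1) -> (3,4): occupied ('#') -> FAIL
  offset (2,1) -> (4,4): empty -> OK
All cells valid: no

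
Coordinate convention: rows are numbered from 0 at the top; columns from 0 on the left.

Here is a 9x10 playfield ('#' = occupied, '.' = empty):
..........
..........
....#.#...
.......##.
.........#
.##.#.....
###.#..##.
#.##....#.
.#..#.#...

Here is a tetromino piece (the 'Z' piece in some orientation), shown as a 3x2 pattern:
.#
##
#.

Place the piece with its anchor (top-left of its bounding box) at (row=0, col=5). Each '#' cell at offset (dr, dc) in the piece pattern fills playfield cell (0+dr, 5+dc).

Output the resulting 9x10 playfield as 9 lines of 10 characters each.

Fill (0+0,5+1) = (0,6)
Fill (0+1,5+0) = (1,5)
Fill (0+1,5+1) = (1,6)
Fill (0+2,5+0) = (2,5)

Answer: ......#...
.....##...
....###...
.......##.
.........#
.##.#.....
###.#..##.
#.##....#.
.#..#.#...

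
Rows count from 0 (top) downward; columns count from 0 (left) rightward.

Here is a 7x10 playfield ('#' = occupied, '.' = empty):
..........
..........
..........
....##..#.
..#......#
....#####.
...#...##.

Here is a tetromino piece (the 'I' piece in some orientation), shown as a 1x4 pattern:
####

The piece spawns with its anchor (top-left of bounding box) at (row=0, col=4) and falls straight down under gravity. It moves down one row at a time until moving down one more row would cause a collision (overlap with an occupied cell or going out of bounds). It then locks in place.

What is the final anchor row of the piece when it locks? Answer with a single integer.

Spawn at (row=0, col=4). Try each row:
  row 0: fits
  row 1: fits
  row 2: fits
  row 3: blocked -> lock at row 2

Answer: 2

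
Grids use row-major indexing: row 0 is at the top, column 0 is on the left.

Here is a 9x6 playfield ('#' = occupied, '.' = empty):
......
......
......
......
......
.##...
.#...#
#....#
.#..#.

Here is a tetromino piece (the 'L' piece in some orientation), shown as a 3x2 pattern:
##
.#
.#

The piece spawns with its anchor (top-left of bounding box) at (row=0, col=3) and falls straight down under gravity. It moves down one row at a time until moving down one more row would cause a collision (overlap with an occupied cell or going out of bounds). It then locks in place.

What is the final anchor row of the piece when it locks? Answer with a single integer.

Spawn at (row=0, col=3). Try each row:
  row 0: fits
  row 1: fits
  row 2: fits
  row 3: fits
  row 4: fits
  row 5: fits
  row 6: blocked -> lock at row 5

Answer: 5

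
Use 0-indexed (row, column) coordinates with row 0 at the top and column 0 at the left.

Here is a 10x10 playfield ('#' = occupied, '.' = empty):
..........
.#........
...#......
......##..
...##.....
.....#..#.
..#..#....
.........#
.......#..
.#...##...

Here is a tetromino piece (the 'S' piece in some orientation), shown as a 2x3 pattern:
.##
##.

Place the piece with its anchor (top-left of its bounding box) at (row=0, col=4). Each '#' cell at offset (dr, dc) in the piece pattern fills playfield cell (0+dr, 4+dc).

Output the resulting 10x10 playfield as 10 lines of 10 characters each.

Answer: .....##...
.#..##....
...#......
......##..
...##.....
.....#..#.
..#..#....
.........#
.......#..
.#...##...

Derivation:
Fill (0+0,4+1) = (0,5)
Fill (0+0,4+2) = (0,6)
Fill (0+1,4+0) = (1,4)
Fill (0+1,4+1) = (1,5)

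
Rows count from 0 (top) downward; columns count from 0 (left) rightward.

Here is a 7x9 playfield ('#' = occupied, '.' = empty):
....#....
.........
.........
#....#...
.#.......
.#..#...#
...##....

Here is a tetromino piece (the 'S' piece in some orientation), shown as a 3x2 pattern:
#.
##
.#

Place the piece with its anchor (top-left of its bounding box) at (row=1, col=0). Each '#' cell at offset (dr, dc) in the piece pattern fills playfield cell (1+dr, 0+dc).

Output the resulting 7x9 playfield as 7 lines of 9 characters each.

Answer: ....#....
#........
##.......
##...#...
.#.......
.#..#...#
...##....

Derivation:
Fill (1+0,0+0) = (1,0)
Fill (1+1,0+0) = (2,0)
Fill (1+1,0+1) = (2,1)
Fill (1+2,0+1) = (3,1)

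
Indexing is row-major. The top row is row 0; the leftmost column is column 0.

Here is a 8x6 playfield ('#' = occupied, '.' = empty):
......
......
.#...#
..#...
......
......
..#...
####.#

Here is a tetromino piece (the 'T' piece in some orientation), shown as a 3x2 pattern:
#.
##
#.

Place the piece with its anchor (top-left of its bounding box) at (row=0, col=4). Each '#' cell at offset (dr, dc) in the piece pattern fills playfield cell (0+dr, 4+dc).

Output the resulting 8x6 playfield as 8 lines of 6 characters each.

Answer: ....#.
....##
.#..##
..#...
......
......
..#...
####.#

Derivation:
Fill (0+0,4+0) = (0,4)
Fill (0+1,4+0) = (1,4)
Fill (0+1,4+1) = (1,5)
Fill (0+2,4+0) = (2,4)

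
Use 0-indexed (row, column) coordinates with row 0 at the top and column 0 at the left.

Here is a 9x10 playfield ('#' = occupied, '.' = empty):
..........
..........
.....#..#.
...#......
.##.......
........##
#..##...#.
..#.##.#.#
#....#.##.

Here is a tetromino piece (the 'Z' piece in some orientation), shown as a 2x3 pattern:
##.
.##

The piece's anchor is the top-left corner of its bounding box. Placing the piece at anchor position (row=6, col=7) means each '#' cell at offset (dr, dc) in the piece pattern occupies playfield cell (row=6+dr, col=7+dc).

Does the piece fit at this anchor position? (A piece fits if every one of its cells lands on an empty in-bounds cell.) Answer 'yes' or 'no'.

Answer: no

Derivation:
Check each piece cell at anchor (6, 7):
  offset (0,0) -> (6,7): empty -> OK
  offset (0,1) -> (6,8): occupied ('#') -> FAIL
  offset (1,1) -> (7,8): empty -> OK
  offset (1,2) -> (7,9): occupied ('#') -> FAIL
All cells valid: no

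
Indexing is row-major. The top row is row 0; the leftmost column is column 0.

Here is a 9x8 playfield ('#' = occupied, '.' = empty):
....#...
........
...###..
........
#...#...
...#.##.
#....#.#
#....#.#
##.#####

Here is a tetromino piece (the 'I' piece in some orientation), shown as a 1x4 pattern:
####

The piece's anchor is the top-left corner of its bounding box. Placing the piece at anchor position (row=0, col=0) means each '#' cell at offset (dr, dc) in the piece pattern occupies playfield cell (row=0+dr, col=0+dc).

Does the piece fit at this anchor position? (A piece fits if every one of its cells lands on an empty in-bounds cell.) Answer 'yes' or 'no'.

Answer: yes

Derivation:
Check each piece cell at anchor (0, 0):
  offset (0,0) -> (0,0): empty -> OK
  offset (0,1) -> (0,1): empty -> OK
  offset (0,2) -> (0,2): empty -> OK
  offset (0,3) -> (0,3): empty -> OK
All cells valid: yes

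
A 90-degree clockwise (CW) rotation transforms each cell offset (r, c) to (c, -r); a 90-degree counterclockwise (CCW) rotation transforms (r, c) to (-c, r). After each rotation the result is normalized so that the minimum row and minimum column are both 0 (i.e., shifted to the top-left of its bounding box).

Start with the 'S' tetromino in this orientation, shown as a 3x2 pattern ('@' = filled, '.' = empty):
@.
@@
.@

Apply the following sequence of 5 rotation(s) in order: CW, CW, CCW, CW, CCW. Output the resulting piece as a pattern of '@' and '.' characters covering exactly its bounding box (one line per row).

Start:
@.
@@
.@
After rotation 1 (CW):
.@@
@@.
After rotation 2 (CW):
@.
@@
.@
After rotation 3 (CCW):
.@@
@@.
After rotation 4 (CW):
@.
@@
.@
After rotation 5 (CCW):
.@@
@@.

Answer: .@@
@@.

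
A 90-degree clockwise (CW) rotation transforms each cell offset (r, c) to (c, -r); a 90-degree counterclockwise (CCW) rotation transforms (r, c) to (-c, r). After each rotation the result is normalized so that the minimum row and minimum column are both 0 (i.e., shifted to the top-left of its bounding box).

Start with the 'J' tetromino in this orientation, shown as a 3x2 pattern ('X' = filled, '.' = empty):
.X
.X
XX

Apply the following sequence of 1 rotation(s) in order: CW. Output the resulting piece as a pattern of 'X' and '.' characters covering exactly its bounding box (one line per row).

Start:
.X
.X
XX
After rotation 1 (CW):
X..
XXX

Answer: X..
XXX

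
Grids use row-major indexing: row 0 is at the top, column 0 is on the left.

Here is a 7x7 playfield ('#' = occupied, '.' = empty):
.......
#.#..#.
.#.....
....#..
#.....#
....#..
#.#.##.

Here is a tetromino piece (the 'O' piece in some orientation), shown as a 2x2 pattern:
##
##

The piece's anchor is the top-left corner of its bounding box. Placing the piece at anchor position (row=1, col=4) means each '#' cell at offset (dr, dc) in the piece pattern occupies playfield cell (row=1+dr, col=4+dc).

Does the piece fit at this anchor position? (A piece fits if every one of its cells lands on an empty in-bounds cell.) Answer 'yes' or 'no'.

Check each piece cell at anchor (1, 4):
  offset (0,0) -> (1,4): empty -> OK
  offset (0,1) -> (1,5): occupied ('#') -> FAIL
  offset (1,0) -> (2,4): empty -> OK
  offset (1,1) -> (2,5): empty -> OK
All cells valid: no

Answer: no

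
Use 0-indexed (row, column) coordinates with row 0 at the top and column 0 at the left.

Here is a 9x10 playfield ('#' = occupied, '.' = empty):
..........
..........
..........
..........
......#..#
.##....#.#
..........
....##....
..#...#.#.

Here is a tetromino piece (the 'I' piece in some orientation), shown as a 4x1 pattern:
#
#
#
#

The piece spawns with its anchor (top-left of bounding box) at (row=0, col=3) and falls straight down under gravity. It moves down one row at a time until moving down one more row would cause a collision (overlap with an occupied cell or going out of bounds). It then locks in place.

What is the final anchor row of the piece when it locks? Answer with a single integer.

Answer: 5

Derivation:
Spawn at (row=0, col=3). Try each row:
  row 0: fits
  row 1: fits
  row 2: fits
  row 3: fits
  row 4: fits
  row 5: fits
  row 6: blocked -> lock at row 5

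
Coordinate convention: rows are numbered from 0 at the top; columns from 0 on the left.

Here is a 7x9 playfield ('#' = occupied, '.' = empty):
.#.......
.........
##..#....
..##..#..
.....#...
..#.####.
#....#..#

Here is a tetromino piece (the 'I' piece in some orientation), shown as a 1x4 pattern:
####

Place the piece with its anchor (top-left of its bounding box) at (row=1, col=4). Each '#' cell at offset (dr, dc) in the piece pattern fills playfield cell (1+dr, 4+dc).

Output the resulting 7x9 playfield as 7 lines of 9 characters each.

Answer: .#.......
....####.
##..#....
..##..#..
.....#...
..#.####.
#....#..#

Derivation:
Fill (1+0,4+0) = (1,4)
Fill (1+0,4+1) = (1,5)
Fill (1+0,4+2) = (1,6)
Fill (1+0,4+3) = (1,7)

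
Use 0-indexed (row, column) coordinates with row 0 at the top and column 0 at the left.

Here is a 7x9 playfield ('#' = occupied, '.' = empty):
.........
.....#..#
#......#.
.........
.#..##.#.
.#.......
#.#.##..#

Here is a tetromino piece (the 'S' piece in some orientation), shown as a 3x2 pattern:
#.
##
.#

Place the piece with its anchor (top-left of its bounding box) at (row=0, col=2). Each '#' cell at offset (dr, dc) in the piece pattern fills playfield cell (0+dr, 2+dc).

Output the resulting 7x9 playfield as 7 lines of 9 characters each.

Answer: ..#......
..##.#..#
#..#...#.
.........
.#..##.#.
.#.......
#.#.##..#

Derivation:
Fill (0+0,2+0) = (0,2)
Fill (0+1,2+0) = (1,2)
Fill (0+1,2+1) = (1,3)
Fill (0+2,2+1) = (2,3)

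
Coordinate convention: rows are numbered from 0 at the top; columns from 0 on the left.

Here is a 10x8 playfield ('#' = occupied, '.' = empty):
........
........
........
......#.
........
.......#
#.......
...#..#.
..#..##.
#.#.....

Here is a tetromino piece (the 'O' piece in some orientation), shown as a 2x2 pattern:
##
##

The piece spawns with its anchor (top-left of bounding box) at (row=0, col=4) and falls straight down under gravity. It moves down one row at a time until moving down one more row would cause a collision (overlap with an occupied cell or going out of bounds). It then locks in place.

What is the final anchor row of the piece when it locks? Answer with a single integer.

Answer: 6

Derivation:
Spawn at (row=0, col=4). Try each row:
  row 0: fits
  row 1: fits
  row 2: fits
  row 3: fits
  row 4: fits
  row 5: fits
  row 6: fits
  row 7: blocked -> lock at row 6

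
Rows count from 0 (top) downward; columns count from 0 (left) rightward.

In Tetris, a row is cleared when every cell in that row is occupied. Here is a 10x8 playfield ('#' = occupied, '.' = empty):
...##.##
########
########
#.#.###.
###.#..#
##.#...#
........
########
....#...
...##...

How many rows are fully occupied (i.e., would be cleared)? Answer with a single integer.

Answer: 3

Derivation:
Check each row:
  row 0: 4 empty cells -> not full
  row 1: 0 empty cells -> FULL (clear)
  row 2: 0 empty cells -> FULL (clear)
  row 3: 3 empty cells -> not full
  row 4: 3 empty cells -> not full
  row 5: 4 empty cells -> not full
  row 6: 8 empty cells -> not full
  row 7: 0 empty cells -> FULL (clear)
  row 8: 7 empty cells -> not full
  row 9: 6 empty cells -> not full
Total rows cleared: 3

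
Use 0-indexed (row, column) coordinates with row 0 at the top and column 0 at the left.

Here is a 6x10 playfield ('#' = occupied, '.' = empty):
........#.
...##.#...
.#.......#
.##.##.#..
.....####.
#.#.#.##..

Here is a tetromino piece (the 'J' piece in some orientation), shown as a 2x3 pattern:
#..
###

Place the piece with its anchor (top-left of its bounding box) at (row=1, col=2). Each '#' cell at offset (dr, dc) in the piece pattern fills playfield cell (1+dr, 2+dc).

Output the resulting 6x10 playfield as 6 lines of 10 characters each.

Answer: ........#.
..###.#...
.####....#
.##.##.#..
.....####.
#.#.#.##..

Derivation:
Fill (1+0,2+0) = (1,2)
Fill (1+1,2+0) = (2,2)
Fill (1+1,2+1) = (2,3)
Fill (1+1,2+2) = (2,4)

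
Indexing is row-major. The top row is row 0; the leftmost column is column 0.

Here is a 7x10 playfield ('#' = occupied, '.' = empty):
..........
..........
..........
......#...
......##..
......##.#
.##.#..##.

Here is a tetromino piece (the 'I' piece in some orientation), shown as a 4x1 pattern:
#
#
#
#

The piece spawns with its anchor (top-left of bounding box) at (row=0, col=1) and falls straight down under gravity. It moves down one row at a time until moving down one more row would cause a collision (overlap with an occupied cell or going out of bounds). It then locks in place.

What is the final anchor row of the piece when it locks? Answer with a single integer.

Spawn at (row=0, col=1). Try each row:
  row 0: fits
  row 1: fits
  row 2: fits
  row 3: blocked -> lock at row 2

Answer: 2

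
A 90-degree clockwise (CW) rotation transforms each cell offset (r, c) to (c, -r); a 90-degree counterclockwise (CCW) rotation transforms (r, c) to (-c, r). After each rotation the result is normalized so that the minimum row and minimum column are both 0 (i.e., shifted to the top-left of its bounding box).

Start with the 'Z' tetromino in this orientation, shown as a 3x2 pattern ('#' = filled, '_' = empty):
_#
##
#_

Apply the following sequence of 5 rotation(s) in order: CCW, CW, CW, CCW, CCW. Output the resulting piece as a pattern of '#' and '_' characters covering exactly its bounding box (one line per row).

Start:
_#
##
#_
After rotation 1 (CCW):
##_
_##
After rotation 2 (CW):
_#
##
#_
After rotation 3 (CW):
##_
_##
After rotation 4 (CCW):
_#
##
#_
After rotation 5 (CCW):
##_
_##

Answer: ##_
_##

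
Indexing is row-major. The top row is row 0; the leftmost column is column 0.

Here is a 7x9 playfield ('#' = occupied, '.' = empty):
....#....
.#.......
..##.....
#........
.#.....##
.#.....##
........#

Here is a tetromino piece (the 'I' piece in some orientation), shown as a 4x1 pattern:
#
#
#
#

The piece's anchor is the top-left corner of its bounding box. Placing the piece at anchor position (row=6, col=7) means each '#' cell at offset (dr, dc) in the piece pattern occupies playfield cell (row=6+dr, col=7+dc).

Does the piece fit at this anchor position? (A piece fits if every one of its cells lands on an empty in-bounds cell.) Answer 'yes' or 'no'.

Check each piece cell at anchor (6, 7):
  offset (0,0) -> (6,7): empty -> OK
  offset (1,0) -> (7,7): out of bounds -> FAIL
  offset (2,0) -> (8,7): out of bounds -> FAIL
  offset (3,0) -> (9,7): out of bounds -> FAIL
All cells valid: no

Answer: no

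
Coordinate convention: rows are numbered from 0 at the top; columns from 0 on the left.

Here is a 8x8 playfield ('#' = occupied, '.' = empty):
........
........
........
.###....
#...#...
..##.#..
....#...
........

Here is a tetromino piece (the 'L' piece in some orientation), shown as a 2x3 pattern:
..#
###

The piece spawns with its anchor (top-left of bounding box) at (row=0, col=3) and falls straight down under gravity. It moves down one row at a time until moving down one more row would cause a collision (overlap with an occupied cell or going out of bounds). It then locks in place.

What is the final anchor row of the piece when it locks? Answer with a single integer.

Answer: 1

Derivation:
Spawn at (row=0, col=3). Try each row:
  row 0: fits
  row 1: fits
  row 2: blocked -> lock at row 1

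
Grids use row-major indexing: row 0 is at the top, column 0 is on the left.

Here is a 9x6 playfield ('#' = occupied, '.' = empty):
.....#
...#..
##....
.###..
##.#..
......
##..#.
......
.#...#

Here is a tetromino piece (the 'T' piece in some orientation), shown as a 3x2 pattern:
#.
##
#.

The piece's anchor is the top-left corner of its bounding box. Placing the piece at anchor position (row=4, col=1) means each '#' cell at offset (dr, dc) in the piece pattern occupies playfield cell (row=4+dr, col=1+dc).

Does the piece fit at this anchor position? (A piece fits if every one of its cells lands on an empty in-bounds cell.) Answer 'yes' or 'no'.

Check each piece cell at anchor (4, 1):
  offset (0,0) -> (4,1): occupied ('#') -> FAIL
  offset (1,0) -> (5,1): empty -> OK
  offset (1,1) -> (5,2): empty -> OK
  offset (2,0) -> (6,1): occupied ('#') -> FAIL
All cells valid: no

Answer: no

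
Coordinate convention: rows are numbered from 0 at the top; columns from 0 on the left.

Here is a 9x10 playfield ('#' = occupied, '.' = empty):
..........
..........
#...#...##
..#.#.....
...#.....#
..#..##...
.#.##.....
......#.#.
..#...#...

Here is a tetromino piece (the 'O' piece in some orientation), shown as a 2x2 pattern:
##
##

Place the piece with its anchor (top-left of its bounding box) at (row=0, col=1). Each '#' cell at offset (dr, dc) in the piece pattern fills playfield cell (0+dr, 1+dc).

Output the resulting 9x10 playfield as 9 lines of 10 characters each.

Fill (0+0,1+0) = (0,1)
Fill (0+0,1+1) = (0,2)
Fill (0+1,1+0) = (1,1)
Fill (0+1,1+1) = (1,2)

Answer: .##.......
.##.......
#...#...##
..#.#.....
...#.....#
..#..##...
.#.##.....
......#.#.
..#...#...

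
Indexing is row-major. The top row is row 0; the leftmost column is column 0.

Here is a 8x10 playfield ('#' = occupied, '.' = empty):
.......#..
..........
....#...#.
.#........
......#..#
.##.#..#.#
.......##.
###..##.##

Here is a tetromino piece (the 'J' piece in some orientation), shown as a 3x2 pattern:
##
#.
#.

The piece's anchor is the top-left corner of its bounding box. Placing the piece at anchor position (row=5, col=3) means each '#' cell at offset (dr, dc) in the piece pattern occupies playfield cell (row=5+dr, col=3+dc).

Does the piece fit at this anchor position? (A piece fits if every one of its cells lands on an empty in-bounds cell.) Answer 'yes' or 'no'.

Answer: no

Derivation:
Check each piece cell at anchor (5, 3):
  offset (0,0) -> (5,3): empty -> OK
  offset (0,1) -> (5,4): occupied ('#') -> FAIL
  offset (1,0) -> (6,3): empty -> OK
  offset (2,0) -> (7,3): empty -> OK
All cells valid: no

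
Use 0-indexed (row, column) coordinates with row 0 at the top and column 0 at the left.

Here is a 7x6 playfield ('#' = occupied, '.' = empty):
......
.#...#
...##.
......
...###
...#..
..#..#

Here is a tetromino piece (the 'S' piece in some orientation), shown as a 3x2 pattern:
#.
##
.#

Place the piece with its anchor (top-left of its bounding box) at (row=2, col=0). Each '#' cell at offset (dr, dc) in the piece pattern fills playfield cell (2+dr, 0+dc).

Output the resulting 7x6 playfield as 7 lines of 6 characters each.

Fill (2+0,0+0) = (2,0)
Fill (2+1,0+0) = (3,0)
Fill (2+1,0+1) = (3,1)
Fill (2+2,0+1) = (4,1)

Answer: ......
.#...#
#..##.
##....
.#.###
...#..
..#..#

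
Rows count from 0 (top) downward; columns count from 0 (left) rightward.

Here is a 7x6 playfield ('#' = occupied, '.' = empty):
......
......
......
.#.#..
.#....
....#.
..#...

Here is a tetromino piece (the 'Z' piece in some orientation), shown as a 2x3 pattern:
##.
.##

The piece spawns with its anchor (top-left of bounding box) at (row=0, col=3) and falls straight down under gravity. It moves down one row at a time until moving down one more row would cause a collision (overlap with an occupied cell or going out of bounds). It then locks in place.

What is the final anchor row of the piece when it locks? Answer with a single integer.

Spawn at (row=0, col=3). Try each row:
  row 0: fits
  row 1: fits
  row 2: fits
  row 3: blocked -> lock at row 2

Answer: 2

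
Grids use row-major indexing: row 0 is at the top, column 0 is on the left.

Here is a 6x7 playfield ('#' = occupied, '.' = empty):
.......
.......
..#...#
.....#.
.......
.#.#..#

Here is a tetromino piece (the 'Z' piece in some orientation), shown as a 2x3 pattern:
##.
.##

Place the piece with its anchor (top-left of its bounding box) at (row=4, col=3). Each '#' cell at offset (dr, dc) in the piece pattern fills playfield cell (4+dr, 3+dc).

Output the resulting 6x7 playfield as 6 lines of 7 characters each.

Fill (4+0,3+0) = (4,3)
Fill (4+0,3+1) = (4,4)
Fill (4+1,3+1) = (5,4)
Fill (4+1,3+2) = (5,5)

Answer: .......
.......
..#...#
.....#.
...##..
.#.####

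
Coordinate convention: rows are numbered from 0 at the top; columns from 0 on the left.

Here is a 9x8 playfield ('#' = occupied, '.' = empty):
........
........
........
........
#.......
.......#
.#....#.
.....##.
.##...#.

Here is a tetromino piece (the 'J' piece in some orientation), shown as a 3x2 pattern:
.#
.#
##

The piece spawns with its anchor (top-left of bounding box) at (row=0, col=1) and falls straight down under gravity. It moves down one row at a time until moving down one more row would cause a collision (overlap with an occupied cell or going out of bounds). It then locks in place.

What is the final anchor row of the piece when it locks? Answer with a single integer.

Spawn at (row=0, col=1). Try each row:
  row 0: fits
  row 1: fits
  row 2: fits
  row 3: fits
  row 4: blocked -> lock at row 3

Answer: 3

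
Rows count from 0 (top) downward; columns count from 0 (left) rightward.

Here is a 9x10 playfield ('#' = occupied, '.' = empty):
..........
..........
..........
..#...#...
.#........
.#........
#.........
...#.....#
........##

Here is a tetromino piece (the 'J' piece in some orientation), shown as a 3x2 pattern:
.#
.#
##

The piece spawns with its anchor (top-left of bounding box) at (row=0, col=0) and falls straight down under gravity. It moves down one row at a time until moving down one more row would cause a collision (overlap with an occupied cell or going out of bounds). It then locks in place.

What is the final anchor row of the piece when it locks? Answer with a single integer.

Answer: 1

Derivation:
Spawn at (row=0, col=0). Try each row:
  row 0: fits
  row 1: fits
  row 2: blocked -> lock at row 1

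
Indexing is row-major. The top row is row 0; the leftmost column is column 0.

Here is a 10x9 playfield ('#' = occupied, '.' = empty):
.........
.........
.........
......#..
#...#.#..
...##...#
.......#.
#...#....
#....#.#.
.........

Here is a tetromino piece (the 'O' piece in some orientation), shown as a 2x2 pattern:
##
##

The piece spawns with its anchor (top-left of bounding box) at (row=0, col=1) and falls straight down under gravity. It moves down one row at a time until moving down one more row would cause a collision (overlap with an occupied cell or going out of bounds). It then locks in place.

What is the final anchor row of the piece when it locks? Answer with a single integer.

Spawn at (row=0, col=1). Try each row:
  row 0: fits
  row 1: fits
  row 2: fits
  row 3: fits
  row 4: fits
  row 5: fits
  row 6: fits
  row 7: fits
  row 8: fits
  row 9: blocked -> lock at row 8

Answer: 8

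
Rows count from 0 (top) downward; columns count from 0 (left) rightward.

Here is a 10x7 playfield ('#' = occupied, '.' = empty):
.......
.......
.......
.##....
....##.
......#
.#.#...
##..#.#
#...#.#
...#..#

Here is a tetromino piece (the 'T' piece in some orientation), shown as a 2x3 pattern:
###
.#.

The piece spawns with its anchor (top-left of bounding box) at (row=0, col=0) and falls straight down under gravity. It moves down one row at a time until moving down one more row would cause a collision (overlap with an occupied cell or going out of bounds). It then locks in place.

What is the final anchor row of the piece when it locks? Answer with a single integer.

Answer: 1

Derivation:
Spawn at (row=0, col=0). Try each row:
  row 0: fits
  row 1: fits
  row 2: blocked -> lock at row 1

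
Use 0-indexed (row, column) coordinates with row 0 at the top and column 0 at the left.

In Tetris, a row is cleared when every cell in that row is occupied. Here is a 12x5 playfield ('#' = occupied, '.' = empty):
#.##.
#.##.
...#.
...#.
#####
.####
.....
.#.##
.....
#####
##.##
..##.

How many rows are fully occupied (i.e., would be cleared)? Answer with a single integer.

Check each row:
  row 0: 2 empty cells -> not full
  row 1: 2 empty cells -> not full
  row 2: 4 empty cells -> not full
  row 3: 4 empty cells -> not full
  row 4: 0 empty cells -> FULL (clear)
  row 5: 1 empty cell -> not full
  row 6: 5 empty cells -> not full
  row 7: 2 empty cells -> not full
  row 8: 5 empty cells -> not full
  row 9: 0 empty cells -> FULL (clear)
  row 10: 1 empty cell -> not full
  row 11: 3 empty cells -> not full
Total rows cleared: 2

Answer: 2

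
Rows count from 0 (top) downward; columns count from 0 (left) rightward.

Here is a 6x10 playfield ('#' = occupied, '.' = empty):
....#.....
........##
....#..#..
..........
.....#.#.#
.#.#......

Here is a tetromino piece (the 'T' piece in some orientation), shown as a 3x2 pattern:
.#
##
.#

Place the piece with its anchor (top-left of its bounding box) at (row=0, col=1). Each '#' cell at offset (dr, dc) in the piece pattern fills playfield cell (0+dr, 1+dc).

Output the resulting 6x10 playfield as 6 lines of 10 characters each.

Fill (0+0,1+1) = (0,2)
Fill (0+1,1+0) = (1,1)
Fill (0+1,1+1) = (1,2)
Fill (0+2,1+1) = (2,2)

Answer: ..#.#.....
.##.....##
..#.#..#..
..........
.....#.#.#
.#.#......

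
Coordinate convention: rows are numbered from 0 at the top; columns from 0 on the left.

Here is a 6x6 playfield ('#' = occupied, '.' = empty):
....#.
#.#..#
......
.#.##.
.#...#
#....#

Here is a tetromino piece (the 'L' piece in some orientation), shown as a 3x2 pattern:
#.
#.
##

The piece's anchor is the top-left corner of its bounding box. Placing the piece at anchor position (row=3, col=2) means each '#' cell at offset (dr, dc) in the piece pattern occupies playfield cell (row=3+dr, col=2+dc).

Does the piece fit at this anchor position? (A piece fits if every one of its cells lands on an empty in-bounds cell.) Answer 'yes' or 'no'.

Check each piece cell at anchor (3, 2):
  offset (0,0) -> (3,2): empty -> OK
  offset (1,0) -> (4,2): empty -> OK
  offset (2,0) -> (5,2): empty -> OK
  offset (2,1) -> (5,3): empty -> OK
All cells valid: yes

Answer: yes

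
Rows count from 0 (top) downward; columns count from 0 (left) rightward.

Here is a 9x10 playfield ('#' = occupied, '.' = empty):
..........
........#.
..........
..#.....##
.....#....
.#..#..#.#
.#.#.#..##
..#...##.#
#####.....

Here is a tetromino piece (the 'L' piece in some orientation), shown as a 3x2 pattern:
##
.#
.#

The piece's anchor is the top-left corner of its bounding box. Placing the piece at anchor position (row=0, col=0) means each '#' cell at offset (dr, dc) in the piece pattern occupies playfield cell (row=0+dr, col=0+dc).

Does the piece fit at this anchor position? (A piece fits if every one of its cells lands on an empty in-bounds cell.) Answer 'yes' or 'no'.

Answer: yes

Derivation:
Check each piece cell at anchor (0, 0):
  offset (0,0) -> (0,0): empty -> OK
  offset (0,1) -> (0,1): empty -> OK
  offset (1,1) -> (1,1): empty -> OK
  offset (2,1) -> (2,1): empty -> OK
All cells valid: yes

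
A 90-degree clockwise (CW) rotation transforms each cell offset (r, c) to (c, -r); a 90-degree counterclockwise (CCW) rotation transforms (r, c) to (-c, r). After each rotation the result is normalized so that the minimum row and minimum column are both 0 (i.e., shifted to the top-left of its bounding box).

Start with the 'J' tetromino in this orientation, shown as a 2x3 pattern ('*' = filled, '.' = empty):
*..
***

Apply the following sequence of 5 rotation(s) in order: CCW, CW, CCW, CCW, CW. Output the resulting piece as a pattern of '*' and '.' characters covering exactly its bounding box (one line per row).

Start:
*..
***
After rotation 1 (CCW):
.*
.*
**
After rotation 2 (CW):
*..
***
After rotation 3 (CCW):
.*
.*
**
After rotation 4 (CCW):
***
..*
After rotation 5 (CW):
.*
.*
**

Answer: .*
.*
**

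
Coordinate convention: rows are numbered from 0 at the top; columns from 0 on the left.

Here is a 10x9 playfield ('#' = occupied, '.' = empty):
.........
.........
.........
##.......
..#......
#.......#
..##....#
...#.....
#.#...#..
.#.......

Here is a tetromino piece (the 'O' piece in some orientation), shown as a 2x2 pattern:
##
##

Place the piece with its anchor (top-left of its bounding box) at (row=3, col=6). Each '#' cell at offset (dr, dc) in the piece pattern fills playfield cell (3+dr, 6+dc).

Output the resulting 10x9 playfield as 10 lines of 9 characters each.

Fill (3+0,6+0) = (3,6)
Fill (3+0,6+1) = (3,7)
Fill (3+1,6+0) = (4,6)
Fill (3+1,6+1) = (4,7)

Answer: .........
.........
.........
##....##.
..#...##.
#.......#
..##....#
...#.....
#.#...#..
.#.......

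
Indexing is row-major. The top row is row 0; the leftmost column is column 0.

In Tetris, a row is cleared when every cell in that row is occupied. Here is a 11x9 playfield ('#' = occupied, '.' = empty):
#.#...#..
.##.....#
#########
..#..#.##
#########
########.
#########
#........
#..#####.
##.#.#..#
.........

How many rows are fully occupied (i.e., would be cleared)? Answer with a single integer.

Check each row:
  row 0: 6 empty cells -> not full
  row 1: 6 empty cells -> not full
  row 2: 0 empty cells -> FULL (clear)
  row 3: 5 empty cells -> not full
  row 4: 0 empty cells -> FULL (clear)
  row 5: 1 empty cell -> not full
  row 6: 0 empty cells -> FULL (clear)
  row 7: 8 empty cells -> not full
  row 8: 3 empty cells -> not full
  row 9: 4 empty cells -> not full
  row 10: 9 empty cells -> not full
Total rows cleared: 3

Answer: 3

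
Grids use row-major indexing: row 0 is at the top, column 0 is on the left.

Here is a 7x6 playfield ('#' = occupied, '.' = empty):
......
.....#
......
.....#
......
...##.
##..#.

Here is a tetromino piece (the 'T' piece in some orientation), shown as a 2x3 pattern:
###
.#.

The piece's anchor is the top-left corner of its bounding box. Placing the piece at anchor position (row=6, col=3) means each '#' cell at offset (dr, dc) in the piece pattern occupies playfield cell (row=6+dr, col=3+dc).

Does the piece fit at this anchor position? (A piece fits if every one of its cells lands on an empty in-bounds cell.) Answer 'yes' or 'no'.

Answer: no

Derivation:
Check each piece cell at anchor (6, 3):
  offset (0,0) -> (6,3): empty -> OK
  offset (0,1) -> (6,4): occupied ('#') -> FAIL
  offset (0,2) -> (6,5): empty -> OK
  offset (1,1) -> (7,4): out of bounds -> FAIL
All cells valid: no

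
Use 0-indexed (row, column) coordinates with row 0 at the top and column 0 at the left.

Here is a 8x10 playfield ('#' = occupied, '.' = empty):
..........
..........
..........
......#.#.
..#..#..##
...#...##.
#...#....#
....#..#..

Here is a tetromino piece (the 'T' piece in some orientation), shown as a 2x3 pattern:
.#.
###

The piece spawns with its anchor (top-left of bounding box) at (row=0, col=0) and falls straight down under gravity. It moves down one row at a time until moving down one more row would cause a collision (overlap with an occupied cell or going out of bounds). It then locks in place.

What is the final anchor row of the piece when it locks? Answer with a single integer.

Spawn at (row=0, col=0). Try each row:
  row 0: fits
  row 1: fits
  row 2: fits
  row 3: blocked -> lock at row 2

Answer: 2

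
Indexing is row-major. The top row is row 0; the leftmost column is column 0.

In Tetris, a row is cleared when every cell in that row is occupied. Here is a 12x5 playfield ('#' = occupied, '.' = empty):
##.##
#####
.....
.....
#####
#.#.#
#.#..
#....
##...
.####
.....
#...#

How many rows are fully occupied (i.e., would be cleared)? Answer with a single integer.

Check each row:
  row 0: 1 empty cell -> not full
  row 1: 0 empty cells -> FULL (clear)
  row 2: 5 empty cells -> not full
  row 3: 5 empty cells -> not full
  row 4: 0 empty cells -> FULL (clear)
  row 5: 2 empty cells -> not full
  row 6: 3 empty cells -> not full
  row 7: 4 empty cells -> not full
  row 8: 3 empty cells -> not full
  row 9: 1 empty cell -> not full
  row 10: 5 empty cells -> not full
  row 11: 3 empty cells -> not full
Total rows cleared: 2

Answer: 2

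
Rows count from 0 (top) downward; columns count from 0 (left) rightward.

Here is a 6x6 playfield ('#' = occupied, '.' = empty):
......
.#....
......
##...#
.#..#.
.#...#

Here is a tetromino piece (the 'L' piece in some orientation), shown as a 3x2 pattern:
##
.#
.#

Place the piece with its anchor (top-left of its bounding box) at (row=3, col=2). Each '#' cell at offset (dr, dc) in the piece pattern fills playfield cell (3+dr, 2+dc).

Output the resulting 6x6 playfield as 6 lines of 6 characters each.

Answer: ......
.#....
......
####.#
.#.##.
.#.#.#

Derivation:
Fill (3+0,2+0) = (3,2)
Fill (3+0,2+1) = (3,3)
Fill (3+1,2+1) = (4,3)
Fill (3+2,2+1) = (5,3)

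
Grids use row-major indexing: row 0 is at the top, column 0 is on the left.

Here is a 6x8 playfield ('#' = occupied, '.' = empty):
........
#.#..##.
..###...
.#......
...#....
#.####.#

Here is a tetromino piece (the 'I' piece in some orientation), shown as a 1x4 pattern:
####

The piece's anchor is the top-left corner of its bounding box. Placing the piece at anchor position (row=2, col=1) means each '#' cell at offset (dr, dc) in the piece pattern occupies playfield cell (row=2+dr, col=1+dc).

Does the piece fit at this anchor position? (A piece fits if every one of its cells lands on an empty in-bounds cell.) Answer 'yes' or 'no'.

Answer: no

Derivation:
Check each piece cell at anchor (2, 1):
  offset (0,0) -> (2,1): empty -> OK
  offset (0,1) -> (2,2): occupied ('#') -> FAIL
  offset (0,2) -> (2,3): occupied ('#') -> FAIL
  offset (0,3) -> (2,4): occupied ('#') -> FAIL
All cells valid: no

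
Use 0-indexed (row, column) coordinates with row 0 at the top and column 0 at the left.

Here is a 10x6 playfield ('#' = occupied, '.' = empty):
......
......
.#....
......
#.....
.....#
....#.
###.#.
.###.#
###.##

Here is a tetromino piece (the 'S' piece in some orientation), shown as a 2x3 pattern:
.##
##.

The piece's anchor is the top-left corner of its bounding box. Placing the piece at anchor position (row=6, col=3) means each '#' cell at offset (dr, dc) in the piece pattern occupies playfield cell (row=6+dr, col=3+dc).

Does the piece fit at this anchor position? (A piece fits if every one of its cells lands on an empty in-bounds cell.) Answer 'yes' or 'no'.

Answer: no

Derivation:
Check each piece cell at anchor (6, 3):
  offset (0,1) -> (6,4): occupied ('#') -> FAIL
  offset (0,2) -> (6,5): empty -> OK
  offset (1,0) -> (7,3): empty -> OK
  offset (1,1) -> (7,4): occupied ('#') -> FAIL
All cells valid: no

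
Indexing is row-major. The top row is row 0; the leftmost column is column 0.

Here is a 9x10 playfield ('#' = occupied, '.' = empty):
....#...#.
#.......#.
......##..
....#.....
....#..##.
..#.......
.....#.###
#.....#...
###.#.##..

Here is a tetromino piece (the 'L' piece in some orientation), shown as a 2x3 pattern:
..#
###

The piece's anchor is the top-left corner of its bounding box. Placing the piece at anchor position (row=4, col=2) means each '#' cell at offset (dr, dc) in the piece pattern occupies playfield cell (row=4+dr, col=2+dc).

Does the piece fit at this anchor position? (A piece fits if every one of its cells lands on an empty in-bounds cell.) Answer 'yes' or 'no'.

Check each piece cell at anchor (4, 2):
  offset (0,2) -> (4,4): occupied ('#') -> FAIL
  offset (1,0) -> (5,2): occupied ('#') -> FAIL
  offset (1,1) -> (5,3): empty -> OK
  offset (1,2) -> (5,4): empty -> OK
All cells valid: no

Answer: no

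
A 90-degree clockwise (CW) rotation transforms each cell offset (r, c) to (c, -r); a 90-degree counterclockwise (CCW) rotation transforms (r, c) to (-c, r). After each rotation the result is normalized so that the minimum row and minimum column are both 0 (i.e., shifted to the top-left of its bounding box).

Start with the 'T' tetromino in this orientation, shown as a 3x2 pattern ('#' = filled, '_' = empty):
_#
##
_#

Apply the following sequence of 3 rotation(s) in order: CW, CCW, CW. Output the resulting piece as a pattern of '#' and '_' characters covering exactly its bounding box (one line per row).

Answer: _#_
###

Derivation:
Start:
_#
##
_#
After rotation 1 (CW):
_#_
###
After rotation 2 (CCW):
_#
##
_#
After rotation 3 (CW):
_#_
###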